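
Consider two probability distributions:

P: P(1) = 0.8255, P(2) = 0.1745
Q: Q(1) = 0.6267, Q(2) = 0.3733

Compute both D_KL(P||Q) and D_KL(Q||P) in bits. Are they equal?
D_KL(P||Q) = 0.1367 bits, D_KL(Q||P) = 0.1604 bits. No, they are not equal.

D_KL(P||Q) = Σ P(x) log₂(P(x)/Q(x))

Computing term by term:
  P(1)·log₂(P(1)/Q(1)) = 0.8255·log₂(0.8255/0.6267) = 0.32813
  P(2)·log₂(P(2)/Q(2)) = 0.1745·log₂(0.1745/0.3733) = -0.19145

D_KL(P||Q) = 0.32813 - 0.19145 = 0.13668 ≈ 0.1367 bits

D_KL(Q||P) = Σ Q(x) log₂(Q(x)/P(x))

Computing term by term:
  Q(1)·log₂(Q(1)/P(1)) = 0.6267·log₂(0.6267/0.8255) = -0.24911
  Q(2)·log₂(Q(2)/P(2)) = 0.3733·log₂(0.3733/0.1745) = 0.40955

D_KL(Q||P) = -0.24911 + 0.40955 = 0.16044 ≈ 0.1604 bits

These are NOT equal (difference: 0.0237 bits). KL divergence is asymmetric: D_KL(P||Q) ≠ D_KL(Q||P) in general.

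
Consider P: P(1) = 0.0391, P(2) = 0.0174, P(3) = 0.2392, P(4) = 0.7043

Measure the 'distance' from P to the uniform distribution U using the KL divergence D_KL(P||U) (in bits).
0.8656 bits

U(i) = 1/4 for all i

D_KL(P||U) = Σ P(x) log₂(P(x) / (1/4))
           = Σ P(x) log₂(P(x)) + log₂(4)
           = log₂(4) - H(P)

H(P) = -Σ P(x) log₂(P(x)):
  -P(1)·log₂(P(1)) = -(0.0391)·log₂(0.0391) = 0.18286
  -P(2)·log₂(P(2)) = -(0.0174)·log₂(0.0174) = 0.10170
  -P(3)·log₂(P(3)) = -(0.2392)·log₂(0.2392) = 0.49364
  -P(4)·log₂(P(4)) = -(0.7043)·log₂(0.7043) = 0.35619
H(P) = 0.18286 + 0.10170 + 0.49364 + 0.35619 = 1.13439 bits

log₂(4) = 2.00000 bits

D_KL(P||U) = 2.00000 - 1.13439 = 0.86561 ≈ 0.8656 bits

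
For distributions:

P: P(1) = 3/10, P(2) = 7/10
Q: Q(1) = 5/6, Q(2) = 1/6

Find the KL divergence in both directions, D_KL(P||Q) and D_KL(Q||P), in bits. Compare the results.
D_KL(P||Q) = 1.0071 bits, D_KL(Q||P) = 0.8832 bits. D_KL(P||Q) is larger than D_KL(Q||P) by 0.1239 bits; the two directions differ.

D_KL(P||Q) = Σ P(x) log₂(P(x)/Q(x))

Computing term by term:
  P(1)·log₂(P(1)/Q(1)) = (3/10)·log₂((3/10)/(5/6)) = -0.44218
  P(2)·log₂(P(2)/Q(2)) = (7/10)·log₂((7/10)/(1/6)) = 1.44927

D_KL(P||Q) = -0.44218 + 1.44927 = 1.00709 ≈ 1.0071 bits

D_KL(Q||P) = Σ Q(x) log₂(Q(x)/P(x))

Computing term by term:
  Q(1)·log₂(Q(1)/P(1)) = (5/6)·log₂((5/6)/(3/10)) = 1.22828
  Q(2)·log₂(Q(2)/P(2)) = (1/6)·log₂((1/6)/(7/10)) = -0.34506

D_KL(Q||P) = 1.22828 - 0.34506 = 0.88322 ≈ 0.8832 bits

These are NOT equal (difference: 0.1239 bits). KL divergence is asymmetric: D_KL(P||Q) ≠ D_KL(Q||P) in general.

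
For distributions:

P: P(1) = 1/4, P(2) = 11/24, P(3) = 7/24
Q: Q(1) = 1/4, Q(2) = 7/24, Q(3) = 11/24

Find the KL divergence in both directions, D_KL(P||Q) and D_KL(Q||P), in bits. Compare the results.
D_KL(P||Q) = 0.1087 bits, D_KL(Q||P) = 0.1087 bits. The two directions give exactly the same value for this pair.

D_KL(P||Q) = Σ P(x) log₂(P(x)/Q(x))

Computing term by term:
  P(1)·log₂(P(1)/Q(1)) = (1/4)·log₂((1/4)/(1/4)) = 0.00000
  P(2)·log₂(P(2)/Q(2)) = (11/24)·log₂((11/24)/(7/24)) = 0.29887
  P(3)·log₂(P(3)/Q(3)) = (7/24)·log₂((7/24)/(11/24)) = -0.19019

D_KL(P||Q) = 0.00000 + 0.29887 - 0.19019 = 0.10868 ≈ 0.1087 bits

D_KL(Q||P) = Σ Q(x) log₂(Q(x)/P(x))

Computing term by term:
  Q(1)·log₂(Q(1)/P(1)) = (1/4)·log₂((1/4)/(1/4)) = 0.00000
  Q(2)·log₂(Q(2)/P(2)) = (7/24)·log₂((7/24)/(11/24)) = -0.19019
  Q(3)·log₂(Q(3)/P(3)) = (11/24)·log₂((11/24)/(7/24)) = 0.29887

D_KL(Q||P) = 0.00000 - 0.19019 + 0.29887 = 0.10868 ≈ 0.1087 bits

These ARE equal here. Q is P with outcomes relabeled (Q(2) = P(3), Q(3) = P(2)) by a relabeling that is its own inverse, so the two sums contain exactly the same terms in a different order. This is a special case — KL divergence is not symmetric in general: D_KL(P||Q) ≠ D_KL(Q||P) for most P, Q.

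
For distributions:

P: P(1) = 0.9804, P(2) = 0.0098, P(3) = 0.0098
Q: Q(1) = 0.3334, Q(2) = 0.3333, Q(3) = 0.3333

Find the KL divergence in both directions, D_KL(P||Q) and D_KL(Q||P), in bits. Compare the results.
D_KL(P||Q) = 1.4259 bits, D_KL(Q||P) = 2.8728 bits. D_KL(Q||P) is larger than D_KL(P||Q) by 1.4469 bits; the two directions differ.

D_KL(P||Q) = Σ P(x) log₂(P(x)/Q(x))

Computing term by term:
  P(1)·log₂(P(1)/Q(1)) = 0.9804·log₂(0.9804/0.3334) = 1.52562
  P(2)·log₂(P(2)/Q(2)) = 0.0098·log₂(0.0098/0.3333) = -0.04986
  P(3)·log₂(P(3)/Q(3)) = 0.0098·log₂(0.0098/0.3333) = -0.04986

D_KL(P||Q) = 1.52562 - 0.04986 - 0.04986 = 1.42590 ≈ 1.4259 bits

D_KL(Q||P) = Σ Q(x) log₂(Q(x)/P(x))

Computing term by term:
  Q(1)·log₂(Q(1)/P(1)) = 0.3334·log₂(0.3334/0.9804) = -0.51881
  Q(2)·log₂(Q(2)/P(2)) = 0.3333·log₂(0.3333/0.0098) = 1.69580
  Q(3)·log₂(Q(3)/P(3)) = 0.3333·log₂(0.3333/0.0098) = 1.69580

D_KL(Q||P) = -0.51881 + 1.69580 + 1.69580 = 2.87279 ≈ 2.8728 bits

These are NOT equal (difference: 1.4469 bits). KL divergence is asymmetric: D_KL(P||Q) ≠ D_KL(Q||P) in general.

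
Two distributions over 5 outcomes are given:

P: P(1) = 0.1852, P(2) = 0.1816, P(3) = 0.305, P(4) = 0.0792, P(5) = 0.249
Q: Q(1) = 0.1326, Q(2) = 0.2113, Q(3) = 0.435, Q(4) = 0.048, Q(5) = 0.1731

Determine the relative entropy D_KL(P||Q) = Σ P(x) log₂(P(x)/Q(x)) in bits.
0.0812 bits

D_KL(P||Q) = Σ P(x) log₂(P(x)/Q(x))

Computing term by term:
  P(1)·log₂(P(1)/Q(1)) = 0.1852·log₂(0.1852/0.1326) = 0.08927
  P(2)·log₂(P(2)/Q(2)) = 0.1816·log₂(0.1816/0.2113) = -0.03968
  P(3)·log₂(P(3)/Q(3)) = 0.305·log₂(0.305/0.435) = -0.15622
  P(4)·log₂(P(4)/Q(4)) = 0.0792·log₂(0.0792/0.048) = 0.05722
  P(5)·log₂(P(5)/Q(5)) = 0.249·log₂(0.249/0.1731) = 0.13061

D_KL(P||Q) = 0.08927 - 0.03968 - 0.15622 + 0.05722 + 0.13061 = 0.08120 ≈ 0.0812 bits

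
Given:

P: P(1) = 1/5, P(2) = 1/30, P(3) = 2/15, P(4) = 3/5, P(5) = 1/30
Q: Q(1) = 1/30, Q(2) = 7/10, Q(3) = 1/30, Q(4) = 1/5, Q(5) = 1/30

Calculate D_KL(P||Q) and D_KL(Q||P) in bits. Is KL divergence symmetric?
D_KL(P||Q) = 1.5882 bits, D_KL(Q||P) = 2.6048 bits. No, KL divergence is not symmetric.

D_KL(P||Q) = Σ P(x) log₂(P(x)/Q(x))

Computing term by term:
  P(1)·log₂(P(1)/Q(1)) = (1/5)·log₂((1/5)/(1/30)) = 0.51699
  P(2)·log₂(P(2)/Q(2)) = (1/30)·log₂((1/30)/(7/10)) = -0.14641
  P(3)·log₂(P(3)/Q(3)) = (2/15)·log₂((2/15)/(1/30)) = 0.26667
  P(4)·log₂(P(4)/Q(4)) = (3/5)·log₂((3/5)/(1/5)) = 0.95098
  P(5)·log₂(P(5)/Q(5)) = (1/30)·log₂((1/30)/(1/30)) = 0.00000

D_KL(P||Q) = 0.51699 - 0.14641 + 0.26667 + 0.95098 + 0.00000 = 1.58823 ≈ 1.5882 bits

D_KL(Q||P) = Σ Q(x) log₂(Q(x)/P(x))

Computing term by term:
  Q(1)·log₂(Q(1)/P(1)) = (1/30)·log₂((1/30)/(1/5)) = -0.08617
  Q(2)·log₂(Q(2)/P(2)) = (7/10)·log₂((7/10)/(1/30)) = 3.07462
  Q(3)·log₂(Q(3)/P(3)) = (1/30)·log₂((1/30)/(2/15)) = -0.06667
  Q(4)·log₂(Q(4)/P(4)) = (1/5)·log₂((1/5)/(3/5)) = -0.31699
  Q(5)·log₂(Q(5)/P(5)) = (1/30)·log₂((1/30)/(1/30)) = 0.00000

D_KL(Q||P) = -0.08617 + 3.07462 - 0.06667 - 0.31699 + 0.00000 = 2.60479 ≈ 2.6048 bits

These are NOT equal (difference: 1.0166 bits). KL divergence is asymmetric: D_KL(P||Q) ≠ D_KL(Q||P) in general.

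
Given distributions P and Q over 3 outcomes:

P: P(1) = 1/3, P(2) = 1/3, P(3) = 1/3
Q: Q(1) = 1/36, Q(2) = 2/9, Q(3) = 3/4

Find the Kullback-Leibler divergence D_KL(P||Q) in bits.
1.0000 bits

D_KL(P||Q) = Σ P(x) log₂(P(x)/Q(x))

Computing term by term:
  P(1)·log₂(P(1)/Q(1)) = (1/3)·log₂((1/3)/(1/36)) = 1.19499
  P(2)·log₂(P(2)/Q(2)) = (1/3)·log₂((1/3)/(2/9)) = 0.19499
  P(3)·log₂(P(3)/Q(3)) = (1/3)·log₂((1/3)/(3/4)) = -0.38998

D_KL(P||Q) = 1.19499 + 0.19499 - 0.38998 = 1.00000 ≈ 1.0000 bits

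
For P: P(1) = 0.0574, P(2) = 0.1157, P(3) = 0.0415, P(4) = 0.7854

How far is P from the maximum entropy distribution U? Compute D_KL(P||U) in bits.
0.9391 bits

U(i) = 1/4 for all i

D_KL(P||U) = Σ P(x) log₂(P(x) / (1/4))
           = Σ P(x) log₂(P(x)) + log₂(4)
           = log₂(4) - H(P)

H(P) = -Σ P(x) log₂(P(x)):
  -P(1)·log₂(P(1)) = -(0.0574)·log₂(0.0574) = 0.23665
  -P(2)·log₂(P(2)) = -(0.1157)·log₂(0.1157) = 0.36001
  -P(3)·log₂(P(3)) = -(0.0415)·log₂(0.0415) = 0.19052
  -P(4)·log₂(P(4)) = -(0.7854)·log₂(0.7854) = 0.27371
H(P) = 0.23665 + 0.36001 + 0.19052 + 0.27371 = 1.06089 bits

log₂(4) = 2.00000 bits

D_KL(P||U) = 2.00000 - 1.06089 = 0.93911 ≈ 0.9391 bits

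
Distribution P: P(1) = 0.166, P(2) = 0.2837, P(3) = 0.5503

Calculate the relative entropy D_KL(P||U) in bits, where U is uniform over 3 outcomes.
0.1651 bits

U(i) = 1/3 for all i

D_KL(P||U) = Σ P(x) log₂(P(x) / (1/3))
           = Σ P(x) log₂(P(x)) + log₂(3)
           = log₂(3) - H(P)

H(P) = -Σ P(x) log₂(P(x)):
  -P(1)·log₂(P(1)) = -(0.166)·log₂(0.166) = 0.43006
  -P(2)·log₂(P(2)) = -(0.2837)·log₂(0.2837) = 0.51564
  -P(3)·log₂(P(3)) = -(0.5503)·log₂(0.5503) = 0.47420
H(P) = 0.43006 + 0.51564 + 0.47420 = 1.41990 bits

log₂(3) = 1.58496 bits

D_KL(P||U) = 1.58496 - 1.41990 = 0.16506 ≈ 0.1651 bits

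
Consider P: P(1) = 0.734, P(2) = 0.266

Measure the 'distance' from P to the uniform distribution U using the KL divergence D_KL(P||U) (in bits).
0.1643 bits

U(i) = 1/2 for all i

D_KL(P||U) = Σ P(x) log₂(P(x) / (1/2))
           = Σ P(x) log₂(P(x)) + log₂(2)
           = log₂(2) - H(P)

H(P) = -Σ P(x) log₂(P(x)):
  -P(1)·log₂(P(1)) = -(0.734)·log₂(0.734) = 0.32747
  -P(2)·log₂(P(2)) = -(0.266)·log₂(0.266) = 0.50819
H(P) = 0.32747 + 0.50819 = 0.83566 bits

log₂(2) = 1.00000 bits

D_KL(P||U) = 1.00000 - 0.83566 = 0.16434 ≈ 0.1643 bits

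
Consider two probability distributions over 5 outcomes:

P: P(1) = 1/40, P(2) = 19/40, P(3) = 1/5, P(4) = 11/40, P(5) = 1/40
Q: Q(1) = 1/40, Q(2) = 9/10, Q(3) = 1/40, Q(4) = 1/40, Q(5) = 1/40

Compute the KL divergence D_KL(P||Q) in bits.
1.1134 bits

D_KL(P||Q) = Σ P(x) log₂(P(x)/Q(x))

Computing term by term:
  P(1)·log₂(P(1)/Q(1)) = (1/40)·log₂((1/40)/(1/40)) = 0.00000
  P(2)·log₂(P(2)/Q(2)) = (19/40)·log₂((19/40)/(9/10)) = -0.43795
  P(3)·log₂(P(3)/Q(3)) = (1/5)·log₂((1/5)/(1/40)) = 0.60000
  P(4)·log₂(P(4)/Q(4)) = (11/40)·log₂((11/40)/(1/40)) = 0.95134
  P(5)·log₂(P(5)/Q(5)) = (1/40)·log₂((1/40)/(1/40)) = 0.00000

D_KL(P||Q) = 0.00000 - 0.43795 + 0.60000 + 0.95134 + 0.00000 = 1.11339 ≈ 1.1134 bits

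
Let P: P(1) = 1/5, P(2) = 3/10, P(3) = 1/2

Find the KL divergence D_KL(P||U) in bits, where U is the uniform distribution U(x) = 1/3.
0.0995 bits

U(i) = 1/3 for all i

D_KL(P||U) = Σ P(x) log₂(P(x) / (1/3))
           = Σ P(x) log₂(P(x)) + log₂(3)
           = log₂(3) - H(P)

H(P) = -Σ P(x) log₂(P(x)):
  -P(1)·log₂(P(1)) = -(1/5)·log₂(1/5) = 0.46439
  -P(2)·log₂(P(2)) = -(3/10)·log₂(3/10) = 0.52109
  -P(3)·log₂(P(3)) = -(1/2)·log₂(1/2) = 0.50000
H(P) = 0.46439 + 0.52109 + 0.50000 = 1.48548 bits

log₂(3) = 1.58496 bits

D_KL(P||U) = 1.58496 - 1.48548 = 0.09948 ≈ 0.0995 bits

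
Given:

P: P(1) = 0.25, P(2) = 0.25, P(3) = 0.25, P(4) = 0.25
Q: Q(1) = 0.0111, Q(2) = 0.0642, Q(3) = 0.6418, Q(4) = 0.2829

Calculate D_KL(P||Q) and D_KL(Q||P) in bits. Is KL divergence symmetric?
D_KL(P||Q) = 1.2290 bits, D_KL(Q||P) = 0.7476 bits. No, KL divergence is not symmetric.

D_KL(P||Q) = Σ P(x) log₂(P(x)/Q(x))

Computing term by term:
  P(1)·log₂(P(1)/Q(1)) = 0.25·log₂(0.25/0.0111) = 1.12332
  P(2)·log₂(P(2)/Q(2)) = 0.25·log₂(0.25/0.0642) = 0.49032
  P(3)·log₂(P(3)/Q(3)) = 0.25·log₂(0.25/0.6418) = -0.34005
  P(4)·log₂(P(4)/Q(4)) = 0.25·log₂(0.25/0.2829) = -0.04459

D_KL(P||Q) = 1.12332 + 0.49032 - 0.34005 - 0.04459 = 1.22900 ≈ 1.2290 bits

D_KL(Q||P) = Σ Q(x) log₂(Q(x)/P(x))

Computing term by term:
  Q(1)·log₂(Q(1)/P(1)) = 0.0111·log₂(0.0111/0.25) = -0.04988
  Q(2)·log₂(Q(2)/P(2)) = 0.0642·log₂(0.0642/0.25) = -0.12591
  Q(3)·log₂(Q(3)/P(3)) = 0.6418·log₂(0.6418/0.25) = 0.87297
  Q(4)·log₂(Q(4)/P(4)) = 0.2829·log₂(0.2829/0.25) = 0.05046

D_KL(Q||P) = -0.04988 - 0.12591 + 0.87297 + 0.05046 = 0.74764 ≈ 0.7476 bits

These are NOT equal (difference: 0.4814 bits). KL divergence is asymmetric: D_KL(P||Q) ≠ D_KL(Q||P) in general.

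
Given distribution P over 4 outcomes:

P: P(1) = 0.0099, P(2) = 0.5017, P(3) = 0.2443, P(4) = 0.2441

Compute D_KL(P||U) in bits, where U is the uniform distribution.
0.4415 bits

U(i) = 1/4 for all i

D_KL(P||U) = Σ P(x) log₂(P(x) / (1/4))
           = Σ P(x) log₂(P(x)) + log₂(4)
           = log₂(4) - H(P)

H(P) = -Σ P(x) log₂(P(x)):
  -P(1)·log₂(P(1)) = -(0.0099)·log₂(0.0099) = 0.06592
  -P(2)·log₂(P(2)) = -(0.5017)·log₂(0.5017) = 0.49924
  -P(3)·log₂(P(3)) = -(0.2443)·log₂(0.2443) = 0.49673
  -P(4)·log₂(P(4)) = -(0.2441)·log₂(0.2441) = 0.49661
H(P) = 0.06592 + 0.49924 + 0.49673 + 0.49661 = 1.55850 bits

log₂(4) = 2.00000 bits

D_KL(P||U) = 2.00000 - 1.55850 = 0.44150 ≈ 0.4415 bits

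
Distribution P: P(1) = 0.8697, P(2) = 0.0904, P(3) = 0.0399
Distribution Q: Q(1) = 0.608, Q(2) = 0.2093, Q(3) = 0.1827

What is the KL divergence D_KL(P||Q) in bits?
0.2521 bits

D_KL(P||Q) = Σ P(x) log₂(P(x)/Q(x))

Computing term by term:
  P(1)·log₂(P(1)/Q(1)) = 0.8697·log₂(0.8697/0.608) = 0.44915
  P(2)·log₂(P(2)/Q(2)) = 0.0904·log₂(0.0904/0.2093) = -0.10949
  P(3)·log₂(P(3)/Q(3)) = 0.0399·log₂(0.0399/0.1827) = -0.08758

D_KL(P||Q) = 0.44915 - 0.10949 - 0.08758 = 0.25208 ≈ 0.2521 bits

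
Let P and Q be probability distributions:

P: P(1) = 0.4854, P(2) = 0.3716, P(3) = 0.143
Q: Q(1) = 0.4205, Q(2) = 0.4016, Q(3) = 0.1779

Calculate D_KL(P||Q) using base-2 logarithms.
0.0138 bits

D_KL(P||Q) = Σ P(x) log₂(P(x)/Q(x))

Computing term by term:
  P(1)·log₂(P(1)/Q(1)) = 0.4854·log₂(0.4854/0.4205) = 0.10051
  P(2)·log₂(P(2)/Q(2)) = 0.3716·log₂(0.3716/0.4016) = -0.04162
  P(3)·log₂(P(3)/Q(3)) = 0.143·log₂(0.143/0.1779) = -0.04505

D_KL(P||Q) = 0.10051 - 0.04162 - 0.04505 = 0.01384 ≈ 0.0138 bits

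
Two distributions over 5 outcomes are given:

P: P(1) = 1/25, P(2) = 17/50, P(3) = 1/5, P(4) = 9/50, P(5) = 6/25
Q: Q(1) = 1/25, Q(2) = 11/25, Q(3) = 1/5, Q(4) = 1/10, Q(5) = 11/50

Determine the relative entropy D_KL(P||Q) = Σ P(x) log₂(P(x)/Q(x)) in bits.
0.0563 bits

D_KL(P||Q) = Σ P(x) log₂(P(x)/Q(x))

Computing term by term:
  P(1)·log₂(P(1)/Q(1)) = (1/25)·log₂((1/25)/(1/25)) = 0.00000
  P(2)·log₂(P(2)/Q(2)) = (17/50)·log₂((17/50)/(11/25)) = -0.12647
  P(3)·log₂(P(3)/Q(3)) = (1/5)·log₂((1/5)/(1/5)) = 0.00000
  P(4)·log₂(P(4)/Q(4)) = (9/50)·log₂((9/50)/(1/10)) = 0.15264
  P(5)·log₂(P(5)/Q(5)) = (6/25)·log₂((6/25)/(11/50)) = 0.03013

D_KL(P||Q) = 0.00000 - 0.12647 + 0.00000 + 0.15264 + 0.03013 = 0.05630 ≈ 0.0563 bits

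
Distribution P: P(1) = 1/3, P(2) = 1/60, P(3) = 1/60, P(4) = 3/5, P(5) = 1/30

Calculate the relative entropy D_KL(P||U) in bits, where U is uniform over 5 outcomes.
0.9910 bits

U(i) = 1/5 for all i

D_KL(P||U) = Σ P(x) log₂(P(x) / (1/5))
           = Σ P(x) log₂(P(x)) + log₂(5)
           = log₂(5) - H(P)

H(P) = -Σ P(x) log₂(P(x)):
  -P(1)·log₂(P(1)) = -(1/3)·log₂(1/3) = 0.52832
  -P(2)·log₂(P(2)) = -(1/60)·log₂(1/60) = 0.09845
  -P(3)·log₂(P(3)) = -(1/60)·log₂(1/60) = 0.09845
  -P(4)·log₂(P(4)) = -(3/5)·log₂(3/5) = 0.44218
  -P(5)·log₂(P(5)) = -(1/30)·log₂(1/30) = 0.16356
H(P) = 0.52832 + 0.09845 + 0.09845 + 0.44218 + 0.16356 = 1.33096 bits

log₂(5) = 2.32193 bits

D_KL(P||U) = 2.32193 - 1.33096 = 0.99097 ≈ 0.9910 bits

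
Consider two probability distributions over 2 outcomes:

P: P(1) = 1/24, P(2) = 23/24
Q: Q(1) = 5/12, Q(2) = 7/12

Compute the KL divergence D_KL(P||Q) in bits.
0.5480 bits

D_KL(P||Q) = Σ P(x) log₂(P(x)/Q(x))

Computing term by term:
  P(1)·log₂(P(1)/Q(1)) = (1/24)·log₂((1/24)/(5/12)) = -0.13841
  P(2)·log₂(P(2)/Q(2)) = (23/24)·log₂((23/24)/(7/12)) = 0.68637

D_KL(P||Q) = -0.13841 + 0.68637 = 0.54796 ≈ 0.5480 bits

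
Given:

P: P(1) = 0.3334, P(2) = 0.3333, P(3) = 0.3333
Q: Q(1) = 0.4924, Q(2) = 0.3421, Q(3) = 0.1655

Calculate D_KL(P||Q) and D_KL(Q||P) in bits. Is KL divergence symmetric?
D_KL(P||Q) = 0.1365 bits, D_KL(Q||P) = 0.1227 bits. No, KL divergence is not symmetric.

D_KL(P||Q) = Σ P(x) log₂(P(x)/Q(x))

Computing term by term:
  P(1)·log₂(P(1)/Q(1)) = 0.3334·log₂(0.3334/0.4924) = -0.18756
  P(2)·log₂(P(2)/Q(2)) = 0.3333·log₂(0.3333/0.3421) = -0.01253
  P(3)·log₂(P(3)/Q(3)) = 0.3333·log₂(0.3333/0.1655) = 0.33663

D_KL(P||Q) = -0.18756 - 0.01253 + 0.33663 = 0.13654 ≈ 0.1365 bits

D_KL(Q||P) = Σ Q(x) log₂(Q(x)/P(x))

Computing term by term:
  Q(1)·log₂(Q(1)/P(1)) = 0.4924·log₂(0.4924/0.3334) = 0.27701
  Q(2)·log₂(Q(2)/P(2)) = 0.3421·log₂(0.3421/0.3333) = 0.01286
  Q(3)·log₂(Q(3)/P(3)) = 0.1655·log₂(0.1655/0.3333) = -0.16715

D_KL(Q||P) = 0.27701 + 0.01286 - 0.16715 = 0.12272 ≈ 0.1227 bits

These are NOT equal (difference: 0.0138 bits). KL divergence is asymmetric: D_KL(P||Q) ≠ D_KL(Q||P) in general.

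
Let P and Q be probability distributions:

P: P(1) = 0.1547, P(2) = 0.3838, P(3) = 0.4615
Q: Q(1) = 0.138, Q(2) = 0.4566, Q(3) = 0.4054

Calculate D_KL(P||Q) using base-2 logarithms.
0.0156 bits

D_KL(P||Q) = Σ P(x) log₂(P(x)/Q(x))

Computing term by term:
  P(1)·log₂(P(1)/Q(1)) = 0.1547·log₂(0.1547/0.138) = 0.02550
  P(2)·log₂(P(2)/Q(2)) = 0.3838·log₂(0.3838/0.4566) = -0.09617
  P(3)·log₂(P(3)/Q(3)) = 0.4615·log₂(0.4615/0.4054) = 0.08629

D_KL(P||Q) = 0.02550 - 0.09617 + 0.08629 = 0.01562 ≈ 0.0156 bits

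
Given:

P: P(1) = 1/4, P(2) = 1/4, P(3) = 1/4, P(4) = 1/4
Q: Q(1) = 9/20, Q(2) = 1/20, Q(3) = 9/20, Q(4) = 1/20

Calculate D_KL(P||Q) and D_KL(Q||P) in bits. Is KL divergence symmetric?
D_KL(P||Q) = 0.7370 bits, D_KL(Q||P) = 0.5310 bits. No, KL divergence is not symmetric.

D_KL(P||Q) = Σ P(x) log₂(P(x)/Q(x))

Computing term by term:
  P(1)·log₂(P(1)/Q(1)) = (1/4)·log₂((1/4)/(9/20)) = -0.21200
  P(2)·log₂(P(2)/Q(2)) = (1/4)·log₂((1/4)/(1/20)) = 0.58048
  P(3)·log₂(P(3)/Q(3)) = (1/4)·log₂((1/4)/(9/20)) = -0.21200
  P(4)·log₂(P(4)/Q(4)) = (1/4)·log₂((1/4)/(1/20)) = 0.58048

D_KL(P||Q) = -0.21200 + 0.58048 - 0.21200 + 0.58048 = 0.73696 ≈ 0.7370 bits

D_KL(Q||P) = Σ Q(x) log₂(Q(x)/P(x))

Computing term by term:
  Q(1)·log₂(Q(1)/P(1)) = (9/20)·log₂((9/20)/(1/4)) = 0.38160
  Q(2)·log₂(Q(2)/P(2)) = (1/20)·log₂((1/20)/(1/4)) = -0.11610
  Q(3)·log₂(Q(3)/P(3)) = (9/20)·log₂((9/20)/(1/4)) = 0.38160
  Q(4)·log₂(Q(4)/P(4)) = (1/20)·log₂((1/20)/(1/4)) = -0.11610

D_KL(Q||P) = 0.38160 - 0.11610 + 0.38160 - 0.11610 = 0.53100 ≈ 0.5310 bits

These are NOT equal (difference: 0.2060 bits). KL divergence is asymmetric: D_KL(P||Q) ≠ D_KL(Q||P) in general.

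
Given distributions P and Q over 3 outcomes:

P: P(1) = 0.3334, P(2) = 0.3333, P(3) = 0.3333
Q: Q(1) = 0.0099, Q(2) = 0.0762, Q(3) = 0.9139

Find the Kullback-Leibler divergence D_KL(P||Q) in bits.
1.9161 bits

D_KL(P||Q) = Σ P(x) log₂(P(x)/Q(x))

Computing term by term:
  P(1)·log₂(P(1)/Q(1)) = 0.3334·log₂(0.3334/0.0099) = 1.69157
  P(2)·log₂(P(2)/Q(2)) = 0.3333·log₂(0.3333/0.0762) = 0.70958
  P(3)·log₂(P(3)/Q(3)) = 0.3333·log₂(0.3333/0.9139) = -0.48502

D_KL(P||Q) = 1.69157 + 0.70958 - 0.48502 = 1.91613 ≈ 1.9161 bits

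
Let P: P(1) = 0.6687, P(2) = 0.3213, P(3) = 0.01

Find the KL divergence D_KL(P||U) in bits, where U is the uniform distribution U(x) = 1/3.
0.6040 bits

U(i) = 1/3 for all i

D_KL(P||U) = Σ P(x) log₂(P(x) / (1/3))
           = Σ P(x) log₂(P(x)) + log₂(3)
           = log₂(3) - H(P)

H(P) = -Σ P(x) log₂(P(x)):
  -P(1)·log₂(P(1)) = -(0.6687)·log₂(0.6687) = 0.38823
  -P(2)·log₂(P(2)) = -(0.3213)·log₂(0.3213) = 0.52629
  -P(3)·log₂(P(3)) = -(0.01)·log₂(0.01) = 0.06644
H(P) = 0.38823 + 0.52629 + 0.06644 = 0.98096 bits

log₂(3) = 1.58496 bits

D_KL(P||U) = 1.58496 - 0.98096 = 0.60400 ≈ 0.6040 bits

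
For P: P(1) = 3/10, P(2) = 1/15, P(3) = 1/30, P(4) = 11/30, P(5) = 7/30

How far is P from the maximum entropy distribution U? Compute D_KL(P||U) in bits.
0.3562 bits

U(i) = 1/5 for all i

D_KL(P||U) = Σ P(x) log₂(P(x) / (1/5))
           = Σ P(x) log₂(P(x)) + log₂(5)
           = log₂(5) - H(P)

H(P) = -Σ P(x) log₂(P(x)):
  -P(1)·log₂(P(1)) = -(3/10)·log₂(3/10) = 0.52109
  -P(2)·log₂(P(2)) = -(1/15)·log₂(1/15) = 0.26046
  -P(3)·log₂(P(3)) = -(1/30)·log₂(1/30) = 0.16356
  -P(4)·log₂(P(4)) = -(11/30)·log₂(11/30) = 0.53073
  -P(5)·log₂(P(5)) = -(7/30)·log₂(7/30) = 0.48989
H(P) = 0.52109 + 0.26046 + 0.16356 + 0.53073 + 0.48989 = 1.96573 bits

log₂(5) = 2.32193 bits

D_KL(P||U) = 2.32193 - 1.96573 = 0.35620 ≈ 0.3562 bits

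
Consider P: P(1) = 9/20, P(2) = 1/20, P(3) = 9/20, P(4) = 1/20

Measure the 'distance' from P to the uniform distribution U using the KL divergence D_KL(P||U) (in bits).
0.5310 bits

U(i) = 1/4 for all i

D_KL(P||U) = Σ P(x) log₂(P(x) / (1/4))
           = Σ P(x) log₂(P(x)) + log₂(4)
           = log₂(4) - H(P)

H(P) = -Σ P(x) log₂(P(x)):
  -P(1)·log₂(P(1)) = -(9/20)·log₂(9/20) = 0.51840
  -P(2)·log₂(P(2)) = -(1/20)·log₂(1/20) = 0.21610
  -P(3)·log₂(P(3)) = -(9/20)·log₂(9/20) = 0.51840
  -P(4)·log₂(P(4)) = -(1/20)·log₂(1/20) = 0.21610
H(P) = 0.51840 + 0.21610 + 0.51840 + 0.21610 = 1.46900 bits

log₂(4) = 2.00000 bits

D_KL(P||U) = 2.00000 - 1.46900 = 0.53100 ≈ 0.5310 bits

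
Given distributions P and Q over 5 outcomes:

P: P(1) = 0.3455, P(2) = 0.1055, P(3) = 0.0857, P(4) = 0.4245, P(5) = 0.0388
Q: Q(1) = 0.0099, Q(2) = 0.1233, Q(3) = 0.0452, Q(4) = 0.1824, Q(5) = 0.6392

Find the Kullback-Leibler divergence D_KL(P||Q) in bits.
2.1866 bits

D_KL(P||Q) = Σ P(x) log₂(P(x)/Q(x))

Computing term by term:
  P(1)·log₂(P(1)/Q(1)) = 0.3455·log₂(0.3455/0.0099) = 1.77073
  P(2)·log₂(P(2)/Q(2)) = 0.1055·log₂(0.1055/0.1233) = -0.02373
  P(3)·log₂(P(3)/Q(3)) = 0.0857·log₂(0.0857/0.0452) = 0.07910
  P(4)·log₂(P(4)/Q(4)) = 0.4245·log₂(0.4245/0.1824) = 0.51732
  P(5)·log₂(P(5)/Q(5)) = 0.0388·log₂(0.0388/0.6392) = -0.15683

D_KL(P||Q) = 1.77073 - 0.02373 + 0.07910 + 0.51732 - 0.15683 = 2.18659 ≈ 2.1866 bits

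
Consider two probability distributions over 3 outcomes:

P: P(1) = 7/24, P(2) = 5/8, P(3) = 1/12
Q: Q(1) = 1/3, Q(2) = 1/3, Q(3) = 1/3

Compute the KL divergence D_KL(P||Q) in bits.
0.3440 bits

D_KL(P||Q) = Σ P(x) log₂(P(x)/Q(x))

Computing term by term:
  P(1)·log₂(P(1)/Q(1)) = (7/24)·log₂((7/24)/(1/3)) = -0.05619
  P(2)·log₂(P(2)/Q(2)) = (5/8)·log₂((5/8)/(1/3)) = 0.56681
  P(3)·log₂(P(3)/Q(3)) = (1/12)·log₂((1/12)/(1/3)) = -0.16667

D_KL(P||Q) = -0.05619 + 0.56681 - 0.16667 = 0.34395 ≈ 0.3440 bits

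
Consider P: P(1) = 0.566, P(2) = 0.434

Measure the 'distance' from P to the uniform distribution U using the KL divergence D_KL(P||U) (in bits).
0.0126 bits

U(i) = 1/2 for all i

D_KL(P||U) = Σ P(x) log₂(P(x) / (1/2))
           = Σ P(x) log₂(P(x)) + log₂(2)
           = log₂(2) - H(P)

H(P) = -Σ P(x) log₂(P(x)):
  -P(1)·log₂(P(1)) = -(0.566)·log₂(0.566) = 0.46476
  -P(2)·log₂(P(2)) = -(0.434)·log₂(0.434) = 0.52264
H(P) = 0.46476 + 0.52264 = 0.98740 bits

log₂(2) = 1.00000 bits

D_KL(P||U) = 1.00000 - 0.98740 = 0.01260 ≈ 0.0126 bits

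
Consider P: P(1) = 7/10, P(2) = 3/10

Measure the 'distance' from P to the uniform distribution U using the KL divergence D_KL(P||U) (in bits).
0.1187 bits

U(i) = 1/2 for all i

D_KL(P||U) = Σ P(x) log₂(P(x) / (1/2))
           = Σ P(x) log₂(P(x)) + log₂(2)
           = log₂(2) - H(P)

H(P) = -Σ P(x) log₂(P(x)):
  -P(1)·log₂(P(1)) = -(7/10)·log₂(7/10) = 0.36020
  -P(2)·log₂(P(2)) = -(3/10)·log₂(3/10) = 0.52109
H(P) = 0.36020 + 0.52109 = 0.88129 bits

log₂(2) = 1.00000 bits

D_KL(P||U) = 1.00000 - 0.88129 = 0.11871 ≈ 0.1187 bits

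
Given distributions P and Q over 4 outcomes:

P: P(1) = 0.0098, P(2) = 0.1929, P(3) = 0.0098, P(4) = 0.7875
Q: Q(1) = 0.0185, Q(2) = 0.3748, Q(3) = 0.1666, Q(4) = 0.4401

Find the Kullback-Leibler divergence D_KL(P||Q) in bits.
0.4272 bits

D_KL(P||Q) = Σ P(x) log₂(P(x)/Q(x))

Computing term by term:
  P(1)·log₂(P(1)/Q(1)) = 0.0098·log₂(0.0098/0.0185) = -0.00898
  P(2)·log₂(P(2)/Q(2)) = 0.1929·log₂(0.1929/0.3748) = -0.18485
  P(3)·log₂(P(3)/Q(3)) = 0.0098·log₂(0.0098/0.1666) = -0.04006
  P(4)·log₂(P(4)/Q(4)) = 0.7875·log₂(0.7875/0.4401) = 0.66107

D_KL(P||Q) = -0.00898 - 0.18485 - 0.04006 + 0.66107 = 0.42718 ≈ 0.4272 bits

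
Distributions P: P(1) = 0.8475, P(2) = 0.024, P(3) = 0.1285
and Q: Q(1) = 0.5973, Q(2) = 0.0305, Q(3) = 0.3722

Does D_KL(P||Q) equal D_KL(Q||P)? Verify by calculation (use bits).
D_KL(P||Q) = 0.2223 bits, D_KL(Q||P) = 0.2801 bits. No — D_KL(P||Q) ≠ D_KL(Q||P) for this pair.

D_KL(P||Q) = Σ P(x) log₂(P(x)/Q(x))

Computing term by term:
  P(1)·log₂(P(1)/Q(1)) = 0.8475·log₂(0.8475/0.5973) = 0.42778
  P(2)·log₂(P(2)/Q(2)) = 0.024·log₂(0.024/0.0305) = -0.00830
  P(3)·log₂(P(3)/Q(3)) = 0.1285·log₂(0.1285/0.3722) = -0.19716

D_KL(P||Q) = 0.42778 - 0.00830 - 0.19716 = 0.22232 ≈ 0.2223 bits

D_KL(Q||P) = Σ Q(x) log₂(Q(x)/P(x))

Computing term by term:
  Q(1)·log₂(Q(1)/P(1)) = 0.5973·log₂(0.5973/0.8475) = -0.30149
  Q(2)·log₂(Q(2)/P(2)) = 0.0305·log₂(0.0305/0.024) = 0.01055
  Q(3)·log₂(Q(3)/P(3)) = 0.3722·log₂(0.3722/0.1285) = 0.57107

D_KL(Q||P) = -0.30149 + 0.01055 + 0.57107 = 0.28013 ≈ 0.2801 bits

These are NOT equal (difference: 0.0578 bits). KL divergence is asymmetric: D_KL(P||Q) ≠ D_KL(Q||P) in general.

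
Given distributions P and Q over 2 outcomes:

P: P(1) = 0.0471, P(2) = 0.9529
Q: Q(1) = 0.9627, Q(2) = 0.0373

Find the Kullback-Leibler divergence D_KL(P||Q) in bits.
4.2498 bits

D_KL(P||Q) = Σ P(x) log₂(P(x)/Q(x))

Computing term by term:
  P(1)·log₂(P(1)/Q(1)) = 0.0471·log₂(0.0471/0.9627) = -0.20504
  P(2)·log₂(P(2)/Q(2)) = 0.9529·log₂(0.9529/0.0373) = 4.45488

D_KL(P||Q) = -0.20504 + 4.45488 = 4.24984 ≈ 4.2498 bits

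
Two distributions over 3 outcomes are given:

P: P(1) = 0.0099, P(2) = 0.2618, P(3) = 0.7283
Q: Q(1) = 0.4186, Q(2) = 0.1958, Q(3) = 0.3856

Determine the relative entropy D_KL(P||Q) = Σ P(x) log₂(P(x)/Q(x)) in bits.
0.7244 bits

D_KL(P||Q) = Σ P(x) log₂(P(x)/Q(x))

Computing term by term:
  P(1)·log₂(P(1)/Q(1)) = 0.0099·log₂(0.0099/0.4186) = -0.05348
  P(2)·log₂(P(2)/Q(2)) = 0.2618·log₂(0.2618/0.1958) = 0.10972
  P(3)·log₂(P(3)/Q(3)) = 0.7283·log₂(0.7283/0.3856) = 0.66816

D_KL(P||Q) = -0.05348 + 0.10972 + 0.66816 = 0.72440 ≈ 0.7244 bits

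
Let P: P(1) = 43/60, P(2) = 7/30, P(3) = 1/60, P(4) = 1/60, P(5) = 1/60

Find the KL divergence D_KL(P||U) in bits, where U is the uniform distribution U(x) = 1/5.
1.1922 bits

U(i) = 1/5 for all i

D_KL(P||U) = Σ P(x) log₂(P(x) / (1/5))
           = Σ P(x) log₂(P(x)) + log₂(5)
           = log₂(5) - H(P)

H(P) = -Σ P(x) log₂(P(x)):
  -P(1)·log₂(P(1)) = -(43/60)·log₂(43/60) = 0.34445
  -P(2)·log₂(P(2)) = -(7/30)·log₂(7/30) = 0.48989
  -P(3)·log₂(P(3)) = -(1/60)·log₂(1/60) = 0.09845
  -P(4)·log₂(P(4)) = -(1/60)·log₂(1/60) = 0.09845
  -P(5)·log₂(P(5)) = -(1/60)·log₂(1/60) = 0.09845
H(P) = 0.34445 + 0.48989 + 0.09845 + 0.09845 + 0.09845 = 1.12969 bits

log₂(5) = 2.32193 bits

D_KL(P||U) = 2.32193 - 1.12969 = 1.19224 ≈ 1.1922 bits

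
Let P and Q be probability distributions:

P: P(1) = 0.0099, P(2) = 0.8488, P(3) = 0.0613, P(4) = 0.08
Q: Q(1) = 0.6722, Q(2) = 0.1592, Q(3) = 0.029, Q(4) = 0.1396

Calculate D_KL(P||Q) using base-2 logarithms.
1.9912 bits

D_KL(P||Q) = Σ P(x) log₂(P(x)/Q(x))

Computing term by term:
  P(1)·log₂(P(1)/Q(1)) = 0.0099·log₂(0.0099/0.6722) = -0.06024
  P(2)·log₂(P(2)/Q(2)) = 0.8488·log₂(0.8488/0.1592) = 2.04950
  P(3)·log₂(P(3)/Q(3)) = 0.0613·log₂(0.0613/0.029) = 0.06619
  P(4)·log₂(P(4)/Q(4)) = 0.08·log₂(0.08/0.1396) = -0.06426

D_KL(P||Q) = -0.06024 + 2.04950 + 0.06619 - 0.06426 = 1.99119 ≈ 1.9912 bits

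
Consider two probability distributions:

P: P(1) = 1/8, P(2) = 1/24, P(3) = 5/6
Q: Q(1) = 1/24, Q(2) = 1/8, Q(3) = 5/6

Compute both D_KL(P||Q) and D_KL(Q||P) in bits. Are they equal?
D_KL(P||Q) = 0.1321 bits, D_KL(Q||P) = 0.1321 bits. Yes, in this case they are equal (although KL divergence is not symmetric in general).

D_KL(P||Q) = Σ P(x) log₂(P(x)/Q(x))

Computing term by term:
  P(1)·log₂(P(1)/Q(1)) = (1/8)·log₂((1/8)/(1/24)) = 0.19812
  P(2)·log₂(P(2)/Q(2)) = (1/24)·log₂((1/24)/(1/8)) = -0.06604
  P(3)·log₂(P(3)/Q(3)) = (5/6)·log₂((5/6)/(5/6)) = 0.00000

D_KL(P||Q) = 0.19812 - 0.06604 + 0.00000 = 0.13208 ≈ 0.1321 bits

D_KL(Q||P) = Σ Q(x) log₂(Q(x)/P(x))

Computing term by term:
  Q(1)·log₂(Q(1)/P(1)) = (1/24)·log₂((1/24)/(1/8)) = -0.06604
  Q(2)·log₂(Q(2)/P(2)) = (1/8)·log₂((1/8)/(1/24)) = 0.19812
  Q(3)·log₂(Q(3)/P(3)) = (5/6)·log₂((5/6)/(5/6)) = 0.00000

D_KL(Q||P) = -0.06604 + 0.19812 + 0.00000 = 0.13208 ≈ 0.1321 bits

These ARE equal here. Q is P with outcomes relabeled (Q(1) = P(2), Q(2) = P(1)) by a relabeling that is its own inverse, so the two sums contain exactly the same terms in a different order. This is a special case — KL divergence is not symmetric in general: D_KL(P||Q) ≠ D_KL(Q||P) for most P, Q.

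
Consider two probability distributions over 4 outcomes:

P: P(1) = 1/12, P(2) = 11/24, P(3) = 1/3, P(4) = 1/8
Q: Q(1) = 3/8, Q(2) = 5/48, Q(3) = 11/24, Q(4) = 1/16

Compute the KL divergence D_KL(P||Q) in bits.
0.7707 bits

D_KL(P||Q) = Σ P(x) log₂(P(x)/Q(x))

Computing term by term:
  P(1)·log₂(P(1)/Q(1)) = (1/12)·log₂((1/12)/(3/8)) = -0.18083
  P(2)·log₂(P(2)/Q(2)) = (11/24)·log₂((11/24)/(5/48)) = 0.97969
  P(3)·log₂(P(3)/Q(3)) = (1/3)·log₂((1/3)/(11/24)) = -0.15314
  P(4)·log₂(P(4)/Q(4)) = (1/8)·log₂((1/8)/(1/16)) = 0.12500

D_KL(P||Q) = -0.18083 + 0.97969 - 0.15314 + 0.12500 = 0.77072 ≈ 0.7707 bits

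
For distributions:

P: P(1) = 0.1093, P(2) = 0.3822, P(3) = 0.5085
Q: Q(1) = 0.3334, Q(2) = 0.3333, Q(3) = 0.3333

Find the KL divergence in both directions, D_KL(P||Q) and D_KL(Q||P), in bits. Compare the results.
D_KL(P||Q) = 0.2095 bits, D_KL(Q||P) = 0.2675 bits. D_KL(Q||P) is larger than D_KL(P||Q) by 0.0580 bits; the two directions differ.

D_KL(P||Q) = Σ P(x) log₂(P(x)/Q(x))

Computing term by term:
  P(1)·log₂(P(1)/Q(1)) = 0.1093·log₂(0.1093/0.3334) = -0.17586
  P(2)·log₂(P(2)/Q(2)) = 0.3822·log₂(0.3822/0.3333) = 0.07549
  P(3)·log₂(P(3)/Q(3)) = 0.5085·log₂(0.5085/0.3333) = 0.30989

D_KL(P||Q) = -0.17586 + 0.07549 + 0.30989 = 0.20952 ≈ 0.2095 bits

D_KL(Q||P) = Σ Q(x) log₂(Q(x)/P(x))

Computing term by term:
  Q(1)·log₂(Q(1)/P(1)) = 0.3334·log₂(0.3334/0.1093) = 0.53643
  Q(2)·log₂(Q(2)/P(2)) = 0.3333·log₂(0.3333/0.3822) = -0.06583
  Q(3)·log₂(Q(3)/P(3)) = 0.3333·log₂(0.3333/0.5085) = -0.20312

D_KL(Q||P) = 0.53643 - 0.06583 - 0.20312 = 0.26748 ≈ 0.2675 bits

These are NOT equal (difference: 0.0580 bits). KL divergence is asymmetric: D_KL(P||Q) ≠ D_KL(Q||P) in general.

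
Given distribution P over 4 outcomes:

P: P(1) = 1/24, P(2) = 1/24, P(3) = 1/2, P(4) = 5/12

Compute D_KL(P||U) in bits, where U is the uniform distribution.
0.5917 bits

U(i) = 1/4 for all i

D_KL(P||U) = Σ P(x) log₂(P(x) / (1/4))
           = Σ P(x) log₂(P(x)) + log₂(4)
           = log₂(4) - H(P)

H(P) = -Σ P(x) log₂(P(x)):
  -P(1)·log₂(P(1)) = -(1/24)·log₂(1/24) = 0.19104
  -P(2)·log₂(P(2)) = -(1/24)·log₂(1/24) = 0.19104
  -P(3)·log₂(P(3)) = -(1/2)·log₂(1/2) = 0.50000
  -P(4)·log₂(P(4)) = -(5/12)·log₂(5/12) = 0.52626
H(P) = 0.19104 + 0.19104 + 0.50000 + 0.52626 = 1.40834 bits

log₂(4) = 2.00000 bits

D_KL(P||U) = 2.00000 - 1.40834 = 0.59166 ≈ 0.5917 bits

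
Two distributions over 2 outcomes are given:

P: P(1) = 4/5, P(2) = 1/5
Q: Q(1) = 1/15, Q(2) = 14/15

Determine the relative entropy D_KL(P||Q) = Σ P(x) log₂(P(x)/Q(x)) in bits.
2.4235 bits

D_KL(P||Q) = Σ P(x) log₂(P(x)/Q(x))

Computing term by term:
  P(1)·log₂(P(1)/Q(1)) = (4/5)·log₂((4/5)/(1/15)) = 2.86797
  P(2)·log₂(P(2)/Q(2)) = (1/5)·log₂((1/5)/(14/15)) = -0.44448

D_KL(P||Q) = 2.86797 - 0.44448 = 2.42349 ≈ 2.4235 bits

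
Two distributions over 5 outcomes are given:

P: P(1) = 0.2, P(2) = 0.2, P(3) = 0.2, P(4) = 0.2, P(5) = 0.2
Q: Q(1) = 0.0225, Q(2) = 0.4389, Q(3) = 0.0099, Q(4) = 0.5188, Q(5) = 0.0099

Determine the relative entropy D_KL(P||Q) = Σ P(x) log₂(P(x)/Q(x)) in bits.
1.8632 bits

D_KL(P||Q) = Σ P(x) log₂(P(x)/Q(x))

Computing term by term:
  P(1)·log₂(P(1)/Q(1)) = 0.2·log₂(0.2/0.0225) = 0.63040
  P(2)·log₂(P(2)/Q(2)) = 0.2·log₂(0.2/0.4389) = -0.22678
  P(3)·log₂(P(3)/Q(3)) = 0.2·log₂(0.2/0.0099) = 0.86729
  P(4)·log₂(P(4)/Q(4)) = 0.2·log₂(0.2/0.5188) = -0.27504
  P(5)·log₂(P(5)/Q(5)) = 0.2·log₂(0.2/0.0099) = 0.86729

D_KL(P||Q) = 0.63040 - 0.22678 + 0.86729 - 0.27504 + 0.86729 = 1.86316 ≈ 1.8632 bits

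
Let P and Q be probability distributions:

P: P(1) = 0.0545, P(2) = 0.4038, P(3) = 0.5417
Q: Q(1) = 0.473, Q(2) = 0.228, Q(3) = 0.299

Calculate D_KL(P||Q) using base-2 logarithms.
0.6275 bits

D_KL(P||Q) = Σ P(x) log₂(P(x)/Q(x))

Computing term by term:
  P(1)·log₂(P(1)/Q(1)) = 0.0545·log₂(0.0545/0.473) = -0.16990
  P(2)·log₂(P(2)/Q(2)) = 0.4038·log₂(0.4038/0.228) = 0.33298
  P(3)·log₂(P(3)/Q(3)) = 0.5417·log₂(0.5417/0.299) = 0.46443

D_KL(P||Q) = -0.16990 + 0.33298 + 0.46443 = 0.62751 ≈ 0.6275 bits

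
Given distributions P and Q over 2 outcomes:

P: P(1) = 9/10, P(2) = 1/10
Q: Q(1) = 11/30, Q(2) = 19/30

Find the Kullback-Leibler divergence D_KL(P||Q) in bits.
0.8996 bits

D_KL(P||Q) = Σ P(x) log₂(P(x)/Q(x))

Computing term by term:
  P(1)·log₂(P(1)/Q(1)) = (9/10)·log₂((9/10)/(11/30)) = 1.16591
  P(2)·log₂(P(2)/Q(2)) = (1/10)·log₂((1/10)/(19/30)) = -0.26630

D_KL(P||Q) = 1.16591 - 0.26630 = 0.89961 ≈ 0.8996 bits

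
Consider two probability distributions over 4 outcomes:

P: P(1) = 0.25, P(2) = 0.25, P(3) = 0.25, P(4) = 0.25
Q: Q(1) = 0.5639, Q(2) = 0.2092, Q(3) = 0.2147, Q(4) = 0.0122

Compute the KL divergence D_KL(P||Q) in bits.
0.9150 bits

D_KL(P||Q) = Σ P(x) log₂(P(x)/Q(x))

Computing term by term:
  P(1)·log₂(P(1)/Q(1)) = 0.25·log₂(0.25/0.5639) = -0.29338
  P(2)·log₂(P(2)/Q(2)) = 0.25·log₂(0.25/0.2092) = 0.06426
  P(3)·log₂(P(3)/Q(3)) = 0.25·log₂(0.25/0.2147) = 0.05490
  P(4)·log₂(P(4)/Q(4)) = 0.25·log₂(0.25/0.0122) = 1.08924

D_KL(P||Q) = -0.29338 + 0.06426 + 0.05490 + 1.08924 = 0.91502 ≈ 0.9150 bits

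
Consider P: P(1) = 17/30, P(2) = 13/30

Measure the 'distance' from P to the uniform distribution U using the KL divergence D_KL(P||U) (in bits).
0.0129 bits

U(i) = 1/2 for all i

D_KL(P||U) = Σ P(x) log₂(P(x) / (1/2))
           = Σ P(x) log₂(P(x)) + log₂(2)
           = log₂(2) - H(P)

H(P) = -Σ P(x) log₂(P(x)):
  -P(1)·log₂(P(1)) = -(17/30)·log₂(17/30) = 0.46434
  -P(2)·log₂(P(2)) = -(13/30)·log₂(13/30) = 0.52280
H(P) = 0.46434 + 0.52280 = 0.98714 bits

log₂(2) = 1.00000 bits

D_KL(P||U) = 1.00000 - 0.98714 = 0.01286 ≈ 0.0129 bits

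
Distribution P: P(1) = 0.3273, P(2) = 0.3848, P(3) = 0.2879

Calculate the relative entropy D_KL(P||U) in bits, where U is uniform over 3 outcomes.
0.0102 bits

U(i) = 1/3 for all i

D_KL(P||U) = Σ P(x) log₂(P(x) / (1/3))
           = Σ P(x) log₂(P(x)) + log₂(3)
           = log₂(3) - H(P)

H(P) = -Σ P(x) log₂(P(x)):
  -P(1)·log₂(P(1)) = -(0.3273)·log₂(0.3273) = 0.52738
  -P(2)·log₂(P(2)) = -(0.3848)·log₂(0.3848) = 0.53018
  -P(3)·log₂(P(3)) = -(0.2879)·log₂(0.2879) = 0.51717
H(P) = 0.52738 + 0.53018 + 0.51717 = 1.57473 bits

log₂(3) = 1.58496 bits

D_KL(P||U) = 1.58496 - 1.57473 = 0.01023 ≈ 0.0102 bits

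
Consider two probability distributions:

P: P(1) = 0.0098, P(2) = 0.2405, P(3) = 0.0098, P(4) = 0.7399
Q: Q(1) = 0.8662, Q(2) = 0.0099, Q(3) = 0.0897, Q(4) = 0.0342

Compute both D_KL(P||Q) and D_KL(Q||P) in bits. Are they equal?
D_KL(P||Q) = 4.2939 bits, D_KL(Q||P) = 5.6899 bits. No, they are not equal.

D_KL(P||Q) = Σ P(x) log₂(P(x)/Q(x))

Computing term by term:
  P(1)·log₂(P(1)/Q(1)) = 0.0098·log₂(0.0098/0.8662) = -0.06336
  P(2)·log₂(P(2)/Q(2)) = 0.2405·log₂(0.2405/0.0099) = 1.10689
  P(3)·log₂(P(3)/Q(3)) = 0.0098·log₂(0.0098/0.0897) = -0.03130
  P(4)·log₂(P(4)/Q(4)) = 0.7399·log₂(0.7399/0.0342) = 3.28165

D_KL(P||Q) = -0.06336 + 1.10689 - 0.03130 + 3.28165 = 4.29388 ≈ 4.2939 bits

D_KL(Q||P) = Σ Q(x) log₂(Q(x)/P(x))

Computing term by term:
  Q(1)·log₂(Q(1)/P(1)) = 0.8662·log₂(0.8662/0.0098) = 5.60065
  Q(2)·log₂(Q(2)/P(2)) = 0.0099·log₂(0.0099/0.2405) = -0.04556
  Q(3)·log₂(Q(3)/P(3)) = 0.0897·log₂(0.0897/0.0098) = 0.28652
  Q(4)·log₂(Q(4)/P(4)) = 0.0342·log₂(0.0342/0.7399) = -0.15169

D_KL(Q||P) = 5.60065 - 0.04556 + 0.28652 - 0.15169 = 5.68992 ≈ 5.6899 bits

These are NOT equal (difference: 1.3960 bits). KL divergence is asymmetric: D_KL(P||Q) ≠ D_KL(Q||P) in general.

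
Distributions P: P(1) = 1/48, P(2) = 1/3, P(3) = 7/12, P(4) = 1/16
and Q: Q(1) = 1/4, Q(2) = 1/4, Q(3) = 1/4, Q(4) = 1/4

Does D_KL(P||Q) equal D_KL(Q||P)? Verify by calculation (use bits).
D_KL(P||Q) = 0.6517 bits, D_KL(Q||P) = 0.9869 bits. No — D_KL(P||Q) ≠ D_KL(Q||P) for this pair.

D_KL(P||Q) = Σ P(x) log₂(P(x)/Q(x))

Computing term by term:
  P(1)·log₂(P(1)/Q(1)) = (1/48)·log₂((1/48)/(1/4)) = -0.07469
  P(2)·log₂(P(2)/Q(2)) = (1/3)·log₂((1/3)/(1/4)) = 0.13835
  P(3)·log₂(P(3)/Q(3)) = (7/12)·log₂((7/12)/(1/4)) = 0.71306
  P(4)·log₂(P(4)/Q(4)) = (1/16)·log₂((1/16)/(1/4)) = -0.12500

D_KL(P||Q) = -0.07469 + 0.13835 + 0.71306 - 0.12500 = 0.65172 ≈ 0.6517 bits

D_KL(Q||P) = Σ Q(x) log₂(Q(x)/P(x))

Computing term by term:
  Q(1)·log₂(Q(1)/P(1)) = (1/4)·log₂((1/4)/(1/48)) = 0.89624
  Q(2)·log₂(Q(2)/P(2)) = (1/4)·log₂((1/4)/(1/3)) = -0.10376
  Q(3)·log₂(Q(3)/P(3)) = (1/4)·log₂((1/4)/(7/12)) = -0.30560
  Q(4)·log₂(Q(4)/P(4)) = (1/4)·log₂((1/4)/(1/16)) = 0.50000

D_KL(Q||P) = 0.89624 - 0.10376 - 0.30560 + 0.50000 = 0.98688 ≈ 0.9869 bits

These are NOT equal (difference: 0.3352 bits). KL divergence is asymmetric: D_KL(P||Q) ≠ D_KL(Q||P) in general.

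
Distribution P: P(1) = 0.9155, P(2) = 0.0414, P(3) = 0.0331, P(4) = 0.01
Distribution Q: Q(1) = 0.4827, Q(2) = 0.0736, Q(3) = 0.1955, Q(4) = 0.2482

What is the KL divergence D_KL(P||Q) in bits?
0.6799 bits

D_KL(P||Q) = Σ P(x) log₂(P(x)/Q(x))

Computing term by term:
  P(1)·log₂(P(1)/Q(1)) = 0.9155·log₂(0.9155/0.4827) = 0.84540
  P(2)·log₂(P(2)/Q(2)) = 0.0414·log₂(0.0414/0.0736) = -0.03437
  P(3)·log₂(P(3)/Q(3)) = 0.0331·log₂(0.0331/0.1955) = -0.08481
  P(4)·log₂(P(4)/Q(4)) = 0.01·log₂(0.01/0.2482) = -0.04633

D_KL(P||Q) = 0.84540 - 0.03437 - 0.08481 - 0.04633 = 0.67989 ≈ 0.6799 bits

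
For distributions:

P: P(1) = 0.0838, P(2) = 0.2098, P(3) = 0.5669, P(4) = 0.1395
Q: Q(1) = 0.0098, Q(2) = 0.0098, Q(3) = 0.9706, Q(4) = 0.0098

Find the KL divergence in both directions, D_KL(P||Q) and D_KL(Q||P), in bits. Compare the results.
D_KL(P||Q) = 1.2815 bits, D_KL(Q||P) = 0.6418 bits. D_KL(P||Q) is larger than D_KL(Q||P) by 0.6397 bits; the two directions differ.

D_KL(P||Q) = Σ P(x) log₂(P(x)/Q(x))

Computing term by term:
  P(1)·log₂(P(1)/Q(1)) = 0.0838·log₂(0.0838/0.0098) = 0.25945
  P(2)·log₂(P(2)/Q(2)) = 0.2098·log₂(0.2098/0.0098) = 0.92733
  P(3)·log₂(P(3)/Q(3)) = 0.5669·log₂(0.5669/0.9706) = -0.43979
  P(4)·log₂(P(4)/Q(4)) = 0.1395·log₂(0.1395/0.0098) = 0.53447

D_KL(P||Q) = 0.25945 + 0.92733 - 0.43979 + 0.53447 = 1.28146 ≈ 1.2815 bits

D_KL(Q||P) = Σ Q(x) log₂(Q(x)/P(x))

Computing term by term:
  Q(1)·log₂(Q(1)/P(1)) = 0.0098·log₂(0.0098/0.0838) = -0.03034
  Q(2)·log₂(Q(2)/P(2)) = 0.0098·log₂(0.0098/0.2098) = -0.04332
  Q(3)·log₂(Q(3)/P(3)) = 0.9706·log₂(0.9706/0.5669) = 0.75297
  Q(4)·log₂(Q(4)/P(4)) = 0.0098·log₂(0.0098/0.1395) = -0.03755

D_KL(Q||P) = -0.03034 - 0.04332 + 0.75297 - 0.03755 = 0.64176 ≈ 0.6418 bits

These are NOT equal (difference: 0.6397 bits). KL divergence is asymmetric: D_KL(P||Q) ≠ D_KL(Q||P) in general.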